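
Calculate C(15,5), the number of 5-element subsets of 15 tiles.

C(15,5) = 15!/(5! x (15-5)!).

Final answer: C(15,5) = 3003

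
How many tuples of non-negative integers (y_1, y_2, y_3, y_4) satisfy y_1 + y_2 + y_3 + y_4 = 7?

Stars and bars with 7 stars and 3 bars:
C(7+4-1, 4-1) = C(10,3).

Final answer: C(10,3) = 120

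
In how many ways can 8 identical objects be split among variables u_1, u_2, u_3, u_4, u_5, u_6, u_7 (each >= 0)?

Stars and bars with 8 stars and 6 bars:
C(8+7-1, 7-1) = C(14,6).

Final answer: C(14,6) = 3003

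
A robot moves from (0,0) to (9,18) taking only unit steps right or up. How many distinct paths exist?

Each path has 9 right steps and 18 up steps in some order (27 steps total).
Choose which 18 of the 27 steps are up: C(27,18).

Final answer: C(27,18) = 4686825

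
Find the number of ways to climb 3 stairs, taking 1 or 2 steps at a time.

Condition on the final move: it is a 1-step (f(n-1) ways to get there) or a 2-step (f(n-2) ways), so f(n) = f(n-1) + f(n-2), with f(1)=1, f(2)=2.
Building up term by term: f(1)=1, f(2)=2, f(3)=3.

Final answer: 3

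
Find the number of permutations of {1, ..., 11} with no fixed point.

Use the recurrence D(n) = (n-1)(D(n-1) + D(n-2)) with D(0)=1, D(1)=0.
Building up: D(2)=1, D(3)=2, D(4)=9, D(5)=44, D(6)=265, D(7)=1854, D(8)=14833, D(9)=133496, D(10)=1334961.
D(11) = 10 x (D(10) + D(9)) = 10 x (1334961 + 133496).

Final answer: D(11) = 14684570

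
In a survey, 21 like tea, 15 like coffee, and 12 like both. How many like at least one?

|A union B| = |A| + |B| - |A intersect B| = 21 + 15 - 12.

Final answer: 24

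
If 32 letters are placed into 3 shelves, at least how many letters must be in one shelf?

By the pigeonhole principle: ceiling(32/3).

Final answer: 11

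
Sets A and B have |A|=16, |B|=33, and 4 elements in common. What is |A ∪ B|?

|A union B| = |A| + |B| - |A intersect B| = 16 + 33 - 4.

Final answer: 45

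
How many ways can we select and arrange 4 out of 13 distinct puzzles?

P(13,4) = 13!/(13-4)! = 13!/9!.

Final answer: P(13,4) = 17160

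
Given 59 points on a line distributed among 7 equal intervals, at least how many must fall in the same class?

By pigeonhole with 59 objects and 7 categories: ceiling(59/7).

Final answer: 9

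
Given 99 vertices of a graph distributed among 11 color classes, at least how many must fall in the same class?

By pigeonhole with 99 objects and 11 categories: ceiling(99/11).

Final answer: 9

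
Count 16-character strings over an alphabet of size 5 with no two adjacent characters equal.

Let g(n) count such strings. g(1) = 5, and each valid string of length n-1 extends in 4 ways (any symbol but the last), so g(n) = 4 g(n-1).
Total: g(16) = 5 x 4^15.

Final answer: 5 x 4^{15} = 5368709120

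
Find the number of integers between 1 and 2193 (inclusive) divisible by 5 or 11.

Multiples of 5: 438. Multiples of 11: 199. Of both (lcm=55): 39.
By inclusion-exclusion: 438 + 199 - 39.

Final answer: 598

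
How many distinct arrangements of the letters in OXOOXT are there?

Letters (O:3, T:1, X:2). Total letters: 6.
Permutations = 6!/(3! x 2!).

Final answer: 60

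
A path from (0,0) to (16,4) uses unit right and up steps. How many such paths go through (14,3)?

Paths (0,0)->(14,3): C(17,3) = 680.
Paths (14,3)->(16,4): C(3,1) = 3.
By multiplication principle: 680 x 3.

Final answer: 2040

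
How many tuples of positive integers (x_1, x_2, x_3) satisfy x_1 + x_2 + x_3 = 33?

Substitute x'_i = x_i - 1 (so x'_i >= 0). Then sum x'_i = 33 - 3 = 30.
Stars and bars: C(30+3-1, 3-1) = C(32,2).

Final answer: C(32,2) = 496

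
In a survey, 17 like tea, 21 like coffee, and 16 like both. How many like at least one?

|A union B| = |A| + |B| - |A intersect B| = 17 + 21 - 16.

Final answer: 22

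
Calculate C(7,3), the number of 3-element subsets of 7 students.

C(7,3) = 7!/(3! x (7-3)!).

Final answer: C(7,3) = 35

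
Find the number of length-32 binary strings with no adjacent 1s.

Let a(n) count valid strings. If the last bit is 0 the prefix is any valid string of length n-1; if it is 1 the string must end in 01 with a valid prefix of length n-2. So a(n) = a(n-1) + a(n-2), a(1)=2, a(2)=3.
Computing successive values: a(1)=2, a(2)=3, a(3)=5, a(4)=8, a(5)=13, a(6)=21, a(7)=34, a(8)=55, a(9)=89, a(10)=144, a(11)=233, a(12)=377, a(13)=610, a(14)=987, a(15)=1597, a(16)=2584, a(17)=4181, a(18)=6765, a(19)=10946, a(20)=17711, a(21)=28657, a(22)=46368, a(23)=75025, a(24)=121393, a(25)=196418, a(26)=317811, a(27)=514229, a(28)=832040, a(29)=1346269, a(30)=2178309, a(31)=3524578, a(32)=5702887.

Final answer: 5702887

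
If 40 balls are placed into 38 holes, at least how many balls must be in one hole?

By the pigeonhole principle: ceiling(40/38).

Final answer: 2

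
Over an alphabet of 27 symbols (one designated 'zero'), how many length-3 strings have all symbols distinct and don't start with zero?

First digit: 26 (nonzero). Second: 26 (not first). Third: 25, etc.
Total: 26 x 26 x 25.

Final answer: 16900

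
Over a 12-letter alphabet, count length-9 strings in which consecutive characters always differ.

Let g(n) count such strings. g(1) = 12, and each valid string of length n-1 extends in 11 ways (any symbol but the last), so g(n) = 11 g(n-1).
Total: g(9) = 12 x 11^8.

Final answer: 12 x 11^{8} = 2572306572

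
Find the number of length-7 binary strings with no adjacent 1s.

A valid string ends in 0 (append to any length-(n-1) valid string) or in 01 (append to any length-(n-2) valid string), so a(n) = a(n-1) + a(n-2) with a(1)=2, a(2)=3.
Iterating the recurrence: a(1)=2, a(2)=3, a(3)=5, a(4)=8, a(5)=13, a(6)=21, a(7)=34.

Final answer: 34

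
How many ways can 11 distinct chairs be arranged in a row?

The number of ways to arrange 11 distinct objects is 11!.

Final answer: 11! = 39916800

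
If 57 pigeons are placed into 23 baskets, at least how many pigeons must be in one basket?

By the pigeonhole principle: ceiling(57/23).

Final answer: 3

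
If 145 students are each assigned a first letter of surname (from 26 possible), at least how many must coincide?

There are 26 possible values for first letter of surname. With 145 students and 26 categories, by pigeonhole: ceiling(145/26).

Final answer: 6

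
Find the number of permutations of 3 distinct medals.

The number of ways to arrange 3 distinct objects is 3!.

Final answer: 3! = 6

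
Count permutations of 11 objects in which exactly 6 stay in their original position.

Choose which 6 elements are fixed: C(11,6) = 462.
Derange the remaining 5 using D(j) = (j-1)(D(j-1) + D(j-2)), D(0)=1, D(1)=0: D(2)=1, D(3)=2, D(4)=9, D(5)=44.
Total: 462 x 44.

Final answer: C(11,6) D(5) = 20328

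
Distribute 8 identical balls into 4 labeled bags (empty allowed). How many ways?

Stars and bars: C(n+k-1, k-1) = C(11,3).

Final answer: C(11,3) = 165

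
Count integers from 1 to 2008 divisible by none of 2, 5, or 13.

|div by 2|=1004, |div by 5|=401, |div by 13|=154.
|div by 2&5|=200, |div by 2&13|=77, |div by 5&13|=30, |div by all|=15.
By inclusion-exclusion, divisible by at least one: 1004+401+154-200-77-30+15 = 1267.
Not divisible by any: 2008 - 1267.

Final answer: 741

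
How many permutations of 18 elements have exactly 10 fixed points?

Choose which 10 elements are fixed: C(18,10) = 43758.
Derange the remaining 8 using D(j) = (j-1)(D(j-1) + D(j-2)), D(0)=1, D(1)=0: D(2)=1, D(3)=2, D(4)=9, D(5)=44, D(6)=265, D(7)=1854, D(8)=14833.
Total: 43758 x 14833.

Final answer: C(18,10) D(8) = 649062414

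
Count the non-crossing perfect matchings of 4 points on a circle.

The structures are counted by the Catalan number C_n. Here n = 4/2 = 2.
Using C_0 = 1 and C_(k+1) = C_k x 2(2k+1)/(k+2), build up term by term: C_1=1, C_2=2.

Final answer: C_{2} = 2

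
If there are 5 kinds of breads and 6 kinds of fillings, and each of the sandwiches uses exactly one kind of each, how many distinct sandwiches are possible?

By the multiplication principle: 5 x 6.

Final answer: 30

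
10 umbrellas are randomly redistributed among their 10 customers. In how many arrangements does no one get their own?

Use the recurrence D(n) = (n-1)(D(n-1) + D(n-2)) with D(0)=1, D(1)=0.
D(2) = 1 x (0 + 1) = 1
D(3) = 2 x (1 + 0) = 2
D(4) = 3 x (2 + 1) = 9
D(5) = 4 x (9 + 2) = 44
D(6) = 5 x (44 + 9) = 265
D(7) = 6 x (265 + 44) = 1854
D(8) = 7 x (1854 + 265) = 14833
D(9) = 8 x (14833 + 1854) = 133496
D(10) = 9 x (D(9) + D(8)) = 9 x (133496 + 14833)

Final answer: D(10) = 1334961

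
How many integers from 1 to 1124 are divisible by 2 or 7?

Multiples of 2: 562. Multiples of 7: 160. Of both (lcm=14): 80.
By inclusion-exclusion: 562 + 160 - 80.

Final answer: 642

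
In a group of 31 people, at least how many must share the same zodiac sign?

There are 12 possible values for zodiac sign. With 31 people and 12 categories, by pigeonhole: ceiling(31/12).

Final answer: 3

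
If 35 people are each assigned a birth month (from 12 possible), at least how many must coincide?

There are 12 possible values for birth month. With 35 people and 12 categories, by pigeonhole: ceiling(35/12).

Final answer: 3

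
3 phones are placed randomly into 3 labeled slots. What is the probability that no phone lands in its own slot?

D(n) = (n-1)(D(n-1) + D(n-2)), D(0)=1, D(1)=0.
Building up: D(2)=1, D(3)=2.
Total arrangements: 3! = 6.
Probability = D(3)/3! = 1/3.

Final answer: D(3)/3! = 2/6 = 0.333333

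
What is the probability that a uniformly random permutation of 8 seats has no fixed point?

D(n) = (n-1)(D(n-1) + D(n-2)), D(0)=1, D(1)=0.
Building up: D(2)=1, D(3)=2, D(4)=9, D(5)=44, D(6)=265, D(7)=1854, D(8)=14833.
Total arrangements: 8! = 40320.
Probability = D(8)/8! = 2119/5760.

Final answer: D(8)/8! = 14833/40320 = 0.367882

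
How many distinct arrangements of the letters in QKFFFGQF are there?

Letters (F:4, G:1, K:1, Q:2). Total letters: 8.
Permutations = 8!/(4! x 2!).

Final answer: 840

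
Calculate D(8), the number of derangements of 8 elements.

Derangements satisfy D(n) = (n-1)(D(n-1) + D(n-2)), starting from D(0)=1, D(1)=0.
D(2) = 1 x (0 + 1) = 1
D(3) = 2 x (1 + 0) = 2
D(4) = 3 x (2 + 1) = 9
D(5) = 4 x (9 + 2) = 44
D(6) = 5 x (44 + 9) = 265
D(7) = 6 x (265 + 44) = 1854
D(8) = 7 x (D(7) + D(6)) = 7 x (1854 + 265)

Final answer: D(8) = 14833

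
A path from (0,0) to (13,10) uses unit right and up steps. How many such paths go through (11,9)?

Paths (0,0)->(11,9): C(20,9) = 167960.
Paths (11,9)->(13,10): C(3,1) = 3.
By multiplication principle: 167960 x 3.

Final answer: 503880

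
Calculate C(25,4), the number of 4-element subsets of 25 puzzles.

C(25,4) = 25!/(4! x (25-4)!).

Final answer: C(25,4) = 12650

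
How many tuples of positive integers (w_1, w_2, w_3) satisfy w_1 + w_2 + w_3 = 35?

Substitute w'_i = w_i - 1 (so w'_i >= 0). Then sum w'_i = 35 - 3 = 32.
Stars and bars: C(32+3-1, 3-1) = C(34,2).

Final answer: C(34,2) = 561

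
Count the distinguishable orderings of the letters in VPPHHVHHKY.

Letters (H:4, K:1, P:2, V:2, Y:1). Total letters: 10.
Permutations = 10!/(4! x 2! x 2!).

Final answer: 37800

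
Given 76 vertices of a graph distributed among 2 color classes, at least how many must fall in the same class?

By pigeonhole with 76 objects and 2 categories: ceiling(76/2).

Final answer: 38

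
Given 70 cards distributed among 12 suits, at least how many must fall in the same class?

By pigeonhole with 70 objects and 12 categories: ceiling(70/12).

Final answer: 6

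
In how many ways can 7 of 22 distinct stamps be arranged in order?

P(22,7) = 22!/(22-7)! = 22!/15!.

Final answer: P(22,7) = 859541760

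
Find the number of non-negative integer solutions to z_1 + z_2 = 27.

Stars and bars with 27 stars and 1 bars:
C(27+2-1, 2-1) = C(28,1).

Final answer: C(28,1) = 28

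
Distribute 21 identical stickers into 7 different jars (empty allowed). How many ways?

Stars and bars: C(n+k-1, k-1) = C(27,6).

Final answer: C(27,6) = 296010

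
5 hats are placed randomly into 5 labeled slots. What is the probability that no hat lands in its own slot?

D(n) = (n-1)(D(n-1) + D(n-2)), D(0)=1, D(1)=0.
Building up: D(2)=1, D(3)=2, D(4)=9, D(5)=44.
Total arrangements: 5! = 120.
Probability = D(5)/5! = 11/30.

Final answer: D(5)/5! = 44/120 = 0.366667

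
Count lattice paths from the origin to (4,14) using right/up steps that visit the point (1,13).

Paths (0,0)->(1,13): C(14,13) = 14.
Paths (1,13)->(4,14): C(4,1) = 4.
By multiplication principle: 14 x 4.

Final answer: 56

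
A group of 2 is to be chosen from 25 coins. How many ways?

C(25,2) = 25!/(2! x (25-2)!).

Final answer: C(25,2) = 300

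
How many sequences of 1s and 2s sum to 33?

Let f(n) be the number of climbs. Removing the last move (1 or 2 steps) gives f(n) = f(n-1) + f(n-2); base cases f(1)=1, f(2)=2.
Computing successive values: f(1)=1, f(2)=2, f(3)=3, f(4)=5, f(5)=8, f(6)=13, f(7)=21, f(8)=34, f(9)=55, f(10)=89, f(11)=144, f(12)=233, f(13)=377, f(14)=610, f(15)=987, f(16)=1597, f(17)=2584, f(18)=4181, f(19)=6765, f(20)=10946, f(21)=17711, f(22)=28657, f(23)=46368, f(24)=75025, f(25)=121393, f(26)=196418, f(27)=317811, f(28)=514229, f(29)=832040, f(30)=1346269, f(31)=2178309, f(32)=3524578, f(33)=5702887.

Final answer: 5702887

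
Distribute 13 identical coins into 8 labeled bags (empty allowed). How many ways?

Stars and bars: C(n+k-1, k-1) = C(20,7).

Final answer: C(20,7) = 77520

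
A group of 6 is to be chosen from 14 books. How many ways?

C(14,6) = 14!/(6! x 8!).

Final answer: \binom{14}{6} = 3003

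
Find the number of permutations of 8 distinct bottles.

The number of ways to arrange 8 distinct objects is 8!.

Final answer: 8! = 40320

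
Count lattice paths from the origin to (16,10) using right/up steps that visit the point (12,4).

Paths (0,0)->(12,4): C(16,4) = 1820.
Paths (12,4)->(16,10): C(10,6) = 210.
By multiplication principle: 1820 x 210.

Final answer: 382200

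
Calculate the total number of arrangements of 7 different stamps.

The number of ways to arrange 7 distinct objects is 7!.

Final answer: 7! = 5040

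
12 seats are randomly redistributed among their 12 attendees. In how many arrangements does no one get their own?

Use the recurrence D(n) = (n-1)(D(n-1) + D(n-2)) with D(0)=1, D(1)=0.
D(2) = 1 x (0 + 1) = 1
D(3) = 2 x (1 + 0) = 2
D(4) = 3 x (2 + 1) = 9
D(5) = 4 x (9 + 2) = 44
D(6) = 5 x (44 + 9) = 265
D(7) = 6 x (265 + 44) = 1854
D(8) = 7 x (1854 + 265) = 14833
D(9) = 8 x (14833 + 1854) = 133496
D(10) = 9 x (133496 + 14833) = 1334961
D(11) = 10 x (1334961 + 133496) = 14684570
D(12) = 11 x (D(11) + D(10)) = 11 x (14684570 + 1334961)

Final answer: D(12) = 176214841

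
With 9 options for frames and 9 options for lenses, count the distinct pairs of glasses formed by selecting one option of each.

By the multiplication principle: 9 x 9.

Final answer: 81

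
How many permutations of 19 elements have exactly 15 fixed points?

Choose which 15 elements are fixed: C(19,15) = 3876.
Derange the remaining 4 using D(j) = (j-1)(D(j-1) + D(j-2)), D(0)=1, D(1)=0: D(2)=1, D(3)=2, D(4)=9.
Total: 3876 x 9.

Final answer: C(19,15) D(4) = 34884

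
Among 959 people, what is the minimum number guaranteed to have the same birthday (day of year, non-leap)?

There are 365 possible values for birthday (day of year, non-leap). With 959 people and 365 categories, by pigeonhole: ceiling(959/365).

Final answer: 3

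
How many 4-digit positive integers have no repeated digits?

First digit: 9 (not 0). Second: 9 (not first). Third: 8, etc.
Total: 9 x 9 x 8 x 7.

Final answer: 4536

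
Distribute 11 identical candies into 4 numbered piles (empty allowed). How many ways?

Stars and bars: C(n+k-1, k-1) = C(14,3).

Final answer: C(14,3) = 364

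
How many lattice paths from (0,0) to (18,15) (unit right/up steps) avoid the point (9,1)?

Total paths to (18,15): C(33,15) = 1037158320.
Paths through (9,1): C(10,1) x C(23,14) = 8171900.
Avoiding (9,1): 1037158320 - 8171900.

Final answer: 1028986420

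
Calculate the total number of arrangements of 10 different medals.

The number of ways to arrange 10 distinct objects is 10!.

Final answer: 10! = 3628800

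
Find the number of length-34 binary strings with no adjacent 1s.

Let a(n) count valid strings. If the last bit is 0 the prefix is any valid string of length n-1; if it is 1 the string must end in 01 with a valid prefix of length n-2. So a(n) = a(n-1) + a(n-2), a(1)=2, a(2)=3.
Iterating the recurrence: a(1)=2, a(2)=3, a(3)=5, a(4)=8, a(5)=13, a(6)=21, a(7)=34, a(8)=55, a(9)=89, a(10)=144, a(11)=233, a(12)=377, a(13)=610, a(14)=987, a(15)=1597, a(16)=2584, a(17)=4181, a(18)=6765, a(19)=10946, a(20)=17711, a(21)=28657, a(22)=46368, a(23)=75025, a(24)=121393, a(25)=196418, a(26)=317811, a(27)=514229, a(28)=832040, a(29)=1346269, a(30)=2178309, a(31)=3524578, a(32)=5702887, a(33)=9227465, a(34)=14930352.

Final answer: 14930352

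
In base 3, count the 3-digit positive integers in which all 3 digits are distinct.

First digit: 2 (nonzero). Second: 2 (not first). Third: 1, etc.
Total: 2 x 2 x 1.

Final answer: 4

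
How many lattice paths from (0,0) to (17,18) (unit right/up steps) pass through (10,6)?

Paths (0,0)->(10,6): C(16,6) = 8008.
Paths (10,6)->(17,18): C(19,12) = 50388.
By multiplication principle: 8008 x 50388.

Final answer: 403507104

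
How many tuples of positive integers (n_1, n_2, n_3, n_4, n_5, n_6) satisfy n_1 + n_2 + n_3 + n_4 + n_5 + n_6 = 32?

Substitute n'_i = n_i - 1 (so n'_i >= 0). Then sum n'_i = 32 - 6 = 26.
Stars and bars: C(26+6-1, 6-1) = C(31,5).

Final answer: C(31,5) = 169911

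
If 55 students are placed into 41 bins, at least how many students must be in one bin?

By the pigeonhole principle: ceiling(55/41).

Final answer: 2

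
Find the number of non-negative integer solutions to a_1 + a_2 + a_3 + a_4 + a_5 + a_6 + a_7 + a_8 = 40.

Stars and bars with 40 stars and 7 bars:
C(40+8-1, 8-1) = C(47,7).

Final answer: C(47,7) = 62891499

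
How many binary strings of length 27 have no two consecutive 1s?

Let a(n) count valid strings. If the last bit is 0 the prefix is any valid string of length n-1; if it is 1 the string must end in 01 with a valid prefix of length n-2. So a(n) = a(n-1) + a(n-2), a(1)=2, a(2)=3.
Iterating the recurrence: a(1)=2, a(2)=3, a(3)=5, a(4)=8, a(5)=13, a(6)=21, a(7)=34, a(8)=55, a(9)=89, a(10)=144, a(11)=233, a(12)=377, a(13)=610, a(14)=987, a(15)=1597, a(16)=2584, a(17)=4181, a(18)=6765, a(19)=10946, a(20)=17711, a(21)=28657, a(22)=46368, a(23)=75025, a(24)=121393, a(25)=196418, a(26)=317811, a(27)=514229.

Final answer: 514229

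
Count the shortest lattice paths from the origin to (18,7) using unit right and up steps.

Each path has 18 right steps and 7 up steps in some order (25 steps total).
Choose which 7 of the 25 steps are up: C(25,7).

Final answer: C(25,7) = 480700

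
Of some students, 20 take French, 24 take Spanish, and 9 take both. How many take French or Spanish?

|A union B| = |A| + |B| - |A intersect B| = 20 + 24 - 9.

Final answer: 35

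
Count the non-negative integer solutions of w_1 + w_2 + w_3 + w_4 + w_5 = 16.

Stars and bars with 16 stars and 4 bars:
C(16+5-1, 5-1) = C(20,4).

Final answer: C(20,4) = 4845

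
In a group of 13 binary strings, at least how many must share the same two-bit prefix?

There are 4 possible values for two-bit prefix. With 13 binary strings and 4 categories, by pigeonhole: ceiling(13/4).

Final answer: 4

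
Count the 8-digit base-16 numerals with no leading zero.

In base 16, the leading digit has 15 choices (1..15); each of the remaining 7 digits has 16 choices.
Total: 15 x 16^7.

Final answer: 4026531840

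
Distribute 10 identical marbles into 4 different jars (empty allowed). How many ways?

Stars and bars: C(n+k-1, k-1) = C(13,3).

Final answer: C(13,3) = 286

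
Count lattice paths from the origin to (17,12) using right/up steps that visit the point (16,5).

Paths (0,0)->(16,5): C(21,5) = 20349.
Paths (16,5)->(17,12): C(8,7) = 8.
By multiplication principle: 20349 x 8.

Final answer: 162792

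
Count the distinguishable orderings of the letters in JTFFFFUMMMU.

Letters (F:4, J:1, M:3, T:1, U:2). Total letters: 11.
Permutations = 11!/(4! x 3! x 2!).

Final answer: 138600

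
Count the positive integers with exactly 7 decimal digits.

The leading digit cannot be 0 (9 options); the other 6 digits can be anything (10 options each).
Total: 9 x 10^6.

Final answer: 9000000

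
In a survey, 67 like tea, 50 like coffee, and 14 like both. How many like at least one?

|A union B| = |A| + |B| - |A intersect B| = 67 + 50 - 14.

Final answer: 103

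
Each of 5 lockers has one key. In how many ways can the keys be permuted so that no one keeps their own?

D(n) = (n-1)(D(n-1) + D(n-2)), D(0)=1, D(1)=0.
D(2) = 1 x (0 + 1) = 1
D(3) = 2 x (1 + 0) = 2
D(4) = 3 x (2 + 1) = 9
D(5) = 4 x (D(4) + D(3)) = 4 x (9 + 2)

Final answer: D(5) = 44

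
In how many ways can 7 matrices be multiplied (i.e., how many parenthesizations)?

This is a standard Catalan-number count: the answer is C_n. Here n = 7 - 1 = 6.
C_n = (2n)!/(n!(n+1)!), so C_{6} = 12!/(6! x 7!) = C(12,6)/7 = 924/7.

Final answer: C_{6} = 132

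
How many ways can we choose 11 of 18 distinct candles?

C(18,11) = 18!/(11! x 7!).

Final answer: \binom{18}{11} = 31824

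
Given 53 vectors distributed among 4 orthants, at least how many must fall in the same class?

By pigeonhole with 53 objects and 4 categories: ceiling(53/4).

Final answer: 14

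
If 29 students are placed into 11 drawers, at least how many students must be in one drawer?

By the pigeonhole principle: ceiling(29/11).

Final answer: 3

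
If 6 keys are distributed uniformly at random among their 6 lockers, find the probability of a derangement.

D(n) = (n-1)(D(n-1) + D(n-2)), D(0)=1, D(1)=0.
Building up: D(2)=1, D(3)=2, D(4)=9, D(5)=44, D(6)=265.
Total arrangements: 6! = 720.
Probability = D(6)/6! = 53/144.

Final answer: D(6)/6! = 265/720 = 0.368056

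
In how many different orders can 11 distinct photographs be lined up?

The number of ways to arrange 11 distinct objects is 11!.

Final answer: 11! = 39916800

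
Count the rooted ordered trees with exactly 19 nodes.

This is a standard Catalan-number count: the answer is C_n. Here n = 19 - 1 = 18.
C_n = C(2n,n)/(n+1), so C_{18} = C(36,18)/19 = 9075135300/19.

Final answer: C_{18} = 477638700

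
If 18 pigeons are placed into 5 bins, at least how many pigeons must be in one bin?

By the pigeonhole principle: ceiling(18/5).

Final answer: 4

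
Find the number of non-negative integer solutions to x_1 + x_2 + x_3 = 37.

Stars and bars with 37 stars and 2 bars:
C(37+3-1, 3-1) = C(39,2).

Final answer: C(39,2) = 741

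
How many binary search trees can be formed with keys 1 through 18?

The structures are counted by the Catalan number C_n. Here n = 18.
Using C_0 = 1 and C_(k+1) = C_k x 2(2k+1)/(k+2), build up term by term: C_1=1, C_2=2, C_3=5, C_4=14, C_5=42, C_6=132, C_7=429, C_8=1430, C_9=4862, C_10=16796, C_11=58786, C_12=208012, C_13=742900, C_14=2674440, C_15=9694845, C_16=35357670, C_17=129644790, C_18=477638700.

Final answer: C_{18} = 477638700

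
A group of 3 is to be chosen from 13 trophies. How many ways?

C(13,3) = 13!/(3! x 10!).

Final answer: \binom{13}{3} = 286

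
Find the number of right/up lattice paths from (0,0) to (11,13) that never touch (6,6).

Total paths to (11,13): C(24,13) = 2496144.
Paths through (6,6): C(12,6) x C(12,7) = 731808.
Avoiding (6,6): 2496144 - 731808.

Final answer: 1764336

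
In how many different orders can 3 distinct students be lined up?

The number of ways to arrange 3 distinct objects is 3!.

Final answer: 3! = 6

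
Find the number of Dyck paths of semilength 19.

Total monotonic paths to (19,19): C(38,19) = 35345263800.
A path is bad iff it touches y = x + 1; reflecting its initial segment maps bad paths bijectively onto all paths to (18,20), of which there are C(38,20) = 33578000610.
Valid Dyck paths: 35345263800 - 33578000610.
(Equivalently, C_{19} = C(38,19)/20 = 35345263800/20.)

Final answer: C_{19} = 1767263190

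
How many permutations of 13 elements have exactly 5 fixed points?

Choose which 5 elements are fixed: C(13,5) = 1287.
Derange the remaining 8 using D(j) = (j-1)(D(j-1) + D(j-2)), D(0)=1, D(1)=0: D(2)=1, D(3)=2, D(4)=9, D(5)=44, D(6)=265, D(7)=1854, D(8)=14833.
Total: 1287 x 14833.

Final answer: C(13,5) D(8) = 19090071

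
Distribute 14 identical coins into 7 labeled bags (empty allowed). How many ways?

Stars and bars: C(n+k-1, k-1) = C(20,6).

Final answer: C(20,6) = 38760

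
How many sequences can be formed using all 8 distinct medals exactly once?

The number of ways to arrange 8 distinct objects is 8!.

Final answer: 8! = 40320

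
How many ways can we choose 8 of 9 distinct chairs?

C(9,8) = 9!/(8! x 1!).

Final answer: \binom{9}{8} = 9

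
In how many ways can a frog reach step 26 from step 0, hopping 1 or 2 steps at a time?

Condition on the final move: it is a 1-step (f(n-1) ways to get there) or a 2-step (f(n-2) ways), so f(n) = f(n-1) + f(n-2), with f(1)=1, f(2)=2.
Iterating the recurrence: f(1)=1, f(2)=2, f(3)=3, f(4)=5, f(5)=8, f(6)=13, f(7)=21, f(8)=34, f(9)=55, f(10)=89, f(11)=144, f(12)=233, f(13)=377, f(14)=610, f(15)=987, f(16)=1597, f(17)=2584, f(18)=4181, f(19)=6765, f(20)=10946, f(21)=17711, f(22)=28657, f(23)=46368, f(24)=75025, f(25)=121393, f(26)=196418.

Final answer: 196418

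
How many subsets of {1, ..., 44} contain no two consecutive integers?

Condition on whether n belongs to the subset: if not, any valid subset of {1, ..., n-1} works (a(n-1)); if so, n-1 is excluded and the rest is a valid subset of {1, ..., n-2} (a(n-2)). Hence a(n) = a(n-1) + a(n-2), a(1)=2, a(2)=3.
Computing successive values: a(1)=2, a(2)=3, a(3)=5, a(4)=8, a(5)=13, a(6)=21, a(7)=34, a(8)=55, a(9)=89, a(10)=144, a(11)=233, a(12)=377, a(13)=610, a(14)=987, a(15)=1597, a(16)=2584, a(17)=4181, a(18)=6765, a(19)=10946, a(20)=17711, a(21)=28657, a(22)=46368, a(23)=75025, a(24)=121393, a(25)=196418, a(26)=317811, a(27)=514229, a(28)=832040, a(29)=1346269, a(30)=2178309, a(31)=3524578, a(32)=5702887, a(33)=9227465, a(34)=14930352, a(35)=24157817, a(36)=39088169, a(37)=63245986, a(38)=102334155, a(39)=165580141, a(40)=267914296, a(41)=433494437, a(42)=701408733, a(43)=1134903170, a(44)=1836311903.

Final answer: 1836311903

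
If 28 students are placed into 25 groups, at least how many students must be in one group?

By the pigeonhole principle: ceiling(28/25).

Final answer: 2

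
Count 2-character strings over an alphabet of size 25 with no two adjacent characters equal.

First character: 25 choices. Each subsequent: 24 choices (must differ from the previous one).
Total: 25 x 24^1.

Final answer: 25 x 24^{1} = 600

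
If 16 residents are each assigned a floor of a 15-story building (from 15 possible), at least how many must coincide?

There are 15 possible values for floor of a 15-story building. With 16 residents and 15 categories, by pigeonhole: ceiling(16/15).

Final answer: 2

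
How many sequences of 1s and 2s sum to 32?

Condition on the final move: it is a 1-step (f(n-1) ways to get there) or a 2-step (f(n-2) ways), so f(n) = f(n-1) + f(n-2), with f(1)=1, f(2)=2.
Computing successive values: f(1)=1, f(2)=2, f(3)=3, f(4)=5, f(5)=8, f(6)=13, f(7)=21, f(8)=34, f(9)=55, f(10)=89, f(11)=144, f(12)=233, f(13)=377, f(14)=610, f(15)=987, f(16)=1597, f(17)=2584, f(18)=4181, f(19)=6765, f(20)=10946, f(21)=17711, f(22)=28657, f(23)=46368, f(24)=75025, f(25)=121393, f(26)=196418, f(27)=317811, f(28)=514229, f(29)=832040, f(30)=1346269, f(31)=2178309, f(32)=3524578.

Final answer: 3524578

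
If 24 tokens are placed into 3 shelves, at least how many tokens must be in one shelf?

By the pigeonhole principle: ceiling(24/3).

Final answer: 8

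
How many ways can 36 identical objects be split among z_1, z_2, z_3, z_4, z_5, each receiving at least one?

Substitute z'_i = z_i - 1 (so z'_i >= 0). Then sum z'_i = 36 - 5 = 31.
Stars and bars: C(31+5-1, 5-1) = C(35,4).

Final answer: C(35,4) = 52360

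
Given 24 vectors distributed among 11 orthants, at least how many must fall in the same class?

By pigeonhole with 24 objects and 11 categories: ceiling(24/11).

Final answer: 3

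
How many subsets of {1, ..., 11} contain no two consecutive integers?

Let a(n) count such subsets of {1, ..., n}. Either n is excluded (a(n-1) ways) or n is included, forcing n-1 out (a(n-2) ways), so a(n) = a(n-1) + a(n-2) with a(1)=2, a(2)=3.
Building up term by term: a(1)=2, a(2)=3, a(3)=5, a(4)=8, a(5)=13, a(6)=21, a(7)=34, a(8)=55, a(9)=89, a(10)=144, a(11)=233.

Final answer: 233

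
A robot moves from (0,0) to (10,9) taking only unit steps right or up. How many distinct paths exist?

Each path has 10 right steps and 9 up steps in some order (19 steps total).
Choose which 9 of the 19 steps are up: C(19,9).

Final answer: C(19,9) = 92378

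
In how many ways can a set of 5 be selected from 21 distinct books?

C(21,5) = 21!/(5! x (21-5)!).

Final answer: C(21,5) = 20349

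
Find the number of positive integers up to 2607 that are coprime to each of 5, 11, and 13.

|div by 5|=521, |div by 11|=237, |div by 13|=200.
|div by 5&11|=47, |div by 5&13|=40, |div by 11&13|=18, |div by all|=3.
By inclusion-exclusion, divisible by at least one: 521+237+200-47-40-18+3 = 856.
Not divisible by any: 2607 - 856.

Final answer: 1751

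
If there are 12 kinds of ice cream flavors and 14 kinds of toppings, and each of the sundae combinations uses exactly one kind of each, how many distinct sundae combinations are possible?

By the multiplication principle: 12 x 14.

Final answer: 168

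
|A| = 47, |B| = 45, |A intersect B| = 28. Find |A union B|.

|A union B| = |A| + |B| - |A intersect B| = 47 + 45 - 28.

Final answer: 64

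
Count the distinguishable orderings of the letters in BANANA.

Letters (A:3, B:1, N:2). Total letters: 6.
Permutations = 6!/(3! x 2!).

Final answer: 60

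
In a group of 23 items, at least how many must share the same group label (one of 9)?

There are 9 possible values for group label (one of 9). With 23 items and 9 categories, by pigeonhole: ceiling(23/9).

Final answer: 3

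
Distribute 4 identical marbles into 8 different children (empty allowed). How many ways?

Stars and bars: C(n+k-1, k-1) = C(11,7).

Final answer: C(11,7) = 330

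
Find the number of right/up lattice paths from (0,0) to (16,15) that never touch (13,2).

Total paths to (16,15): C(31,15) = 300540195.
Paths through (13,2): C(15,2) x C(16,13) = 58800.
Avoiding (13,2): 300540195 - 58800.

Final answer: 300481395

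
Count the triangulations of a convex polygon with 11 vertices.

This is counted by the nth Catalan number C_n. Here n = 11 - 2 = 9.
C_n = C(2n,n) - C(2n,n+1), so C_{9} = C(18,9) - C(18,10) = 48620 - 43758.

Final answer: C_{9} = 4862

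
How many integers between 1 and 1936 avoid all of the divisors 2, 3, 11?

|div by 2|=968, |div by 3|=645, |div by 11|=176.
|div by 2&3|=322, |div by 2&11|=88, |div by 3&11|=58, |div by all|=29.
By inclusion-exclusion, divisible by at least one: 968+645+176-322-88-58+29 = 1350.
Not divisible by any: 1936 - 1350.

Final answer: 586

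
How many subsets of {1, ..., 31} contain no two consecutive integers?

Condition on whether n belongs to the subset: if not, any valid subset of {1, ..., n-1} works (a(n-1)); if so, n-1 is excluded and the rest is a valid subset of {1, ..., n-2} (a(n-2)). Hence a(n) = a(n-1) + a(n-2), a(1)=2, a(2)=3.
Building up term by term: a(1)=2, a(2)=3, a(3)=5, a(4)=8, a(5)=13, a(6)=21, a(7)=34, a(8)=55, a(9)=89, a(10)=144, a(11)=233, a(12)=377, a(13)=610, a(14)=987, a(15)=1597, a(16)=2584, a(17)=4181, a(18)=6765, a(19)=10946, a(20)=17711, a(21)=28657, a(22)=46368, a(23)=75025, a(24)=121393, a(25)=196418, a(26)=317811, a(27)=514229, a(28)=832040, a(29)=1346269, a(30)=2178309, a(31)=3524578.

Final answer: 3524578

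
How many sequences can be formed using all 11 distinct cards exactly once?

The number of ways to arrange 11 distinct objects is 11!.

Final answer: 11! = 39916800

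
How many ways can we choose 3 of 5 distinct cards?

C(5,3) = 5!/(3! x (5-3)!).

Final answer: C(5,3) = 10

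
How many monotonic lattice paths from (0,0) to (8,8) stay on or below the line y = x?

Total monotonic paths to (8,8): C(16,8) = 12870.
A path is bad iff it touches y = x + 1; reflecting its initial segment maps bad paths bijectively onto all paths to (7,9), of which there are C(16,9) = 11440.
Valid Dyck paths: 12870 - 11440.
(Equivalently, C_{8} = C(16,8)/9 = 12870/9.)

Final answer: C_{8} = 1430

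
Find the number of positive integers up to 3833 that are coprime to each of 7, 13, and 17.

|div by 7|=547, |div by 13|=294, |div by 17|=225.
|div by 7&13|=42, |div by 7&17|=32, |div by 13&17|=17, |div by all|=2.
By inclusion-exclusion, divisible by at least one: 547+294+225-42-32-17+2 = 977.
Not divisible by any: 3833 - 977.

Final answer: 2856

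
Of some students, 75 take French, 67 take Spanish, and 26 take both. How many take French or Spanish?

|A union B| = |A| + |B| - |A intersect B| = 75 + 67 - 26.

Final answer: 116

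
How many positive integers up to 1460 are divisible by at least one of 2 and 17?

Multiples of 2: 730. Multiples of 17: 85. Of both (lcm=34): 42.
By inclusion-exclusion: 730 + 85 - 42.

Final answer: 773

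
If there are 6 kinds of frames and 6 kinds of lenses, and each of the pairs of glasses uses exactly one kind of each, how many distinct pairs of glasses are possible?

By the multiplication principle: 6 x 6.

Final answer: 36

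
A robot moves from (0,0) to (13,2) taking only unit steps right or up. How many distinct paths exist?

Each path has 13 right steps and 2 up steps in some order (15 steps total).
Choose which 2 of the 15 steps are up: C(15,2).

Final answer: C(15,2) = 105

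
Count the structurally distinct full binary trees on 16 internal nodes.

This is a standard Catalan-number count: the answer is C_n. Here n = 16.
C_n = (2n)!/(n!(n+1)!), so C_{16} = 32!/(16! x 17!) = C(32,16)/17 = 601080390/17.

Final answer: C_{16} = 35357670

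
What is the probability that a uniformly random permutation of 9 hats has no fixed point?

Derangements satisfy D(n) = (n-1)(D(n-1) + D(n-2)), starting from D(0)=1, D(1)=0.
Building up: D(2)=1, D(3)=2, D(4)=9, D(5)=44, D(6)=265, D(7)=1854, D(8)=14833, D(9)=133496.
Total arrangements: 9! = 362880.
Probability = D(9)/9! = 16687/45360.

Final answer: D(9)/9! = 133496/362880 = 0.367879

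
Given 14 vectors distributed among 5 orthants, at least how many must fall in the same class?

By pigeonhole with 14 objects and 5 categories: ceiling(14/5).

Final answer: 3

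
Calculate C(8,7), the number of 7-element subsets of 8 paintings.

C(8,7) = 8!/(7! x 1!).

Final answer: \binom{8}{7} = 8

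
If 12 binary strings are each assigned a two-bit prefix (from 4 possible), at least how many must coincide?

There are 4 possible values for two-bit prefix. With 12 binary strings and 4 categories, by pigeonhole: ceiling(12/4).

Final answer: 3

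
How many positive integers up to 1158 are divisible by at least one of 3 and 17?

Multiples of 3: 386. Multiples of 17: 68. Of both (lcm=51): 22.
By inclusion-exclusion: 386 + 68 - 22.

Final answer: 432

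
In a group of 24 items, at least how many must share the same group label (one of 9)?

There are 9 possible values for group label (one of 9). With 24 items and 9 categories, by pigeonhole: ceiling(24/9).

Final answer: 3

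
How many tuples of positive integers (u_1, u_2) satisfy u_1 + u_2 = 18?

Substitute u'_i = u_i - 1 (so u'_i >= 0). Then sum u'_i = 18 - 2 = 16.
Stars and bars: C(16+2-1, 2-1) = C(17,1).

Final answer: C(17,1) = 17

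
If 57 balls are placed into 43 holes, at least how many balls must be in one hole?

By the pigeonhole principle: ceiling(57/43).

Final answer: 2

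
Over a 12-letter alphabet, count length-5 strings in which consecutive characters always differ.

First character: 12 choices. Each subsequent: 11 choices (must differ from the previous one).
Total: 12 x 11^4.

Final answer: 12 x 11^{4} = 175692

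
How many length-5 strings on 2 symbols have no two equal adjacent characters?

First character: 2 choices. Each subsequent: 1 choices (must differ from the previous one).
Total: 2 x 1^4.

Final answer: 2 x 1^{4} = 2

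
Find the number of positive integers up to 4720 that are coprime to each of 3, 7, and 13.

|div by 3|=1573, |div by 7|=674, |div by 13|=363.
|div by 3&7|=224, |div by 3&13|=121, |div by 7&13|=51, |div by all|=17.
By inclusion-exclusion, divisible by at least one: 1573+674+363-224-121-51+17 = 2231.
Not divisible by any: 4720 - 2231.

Final answer: 2489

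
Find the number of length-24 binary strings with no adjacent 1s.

Let a(n) count valid strings. If the last bit is 0 the prefix is any valid string of length n-1; if it is 1 the string must end in 01 with a valid prefix of length n-2. So a(n) = a(n-1) + a(n-2), a(1)=2, a(2)=3.
Building up term by term: a(1)=2, a(2)=3, a(3)=5, a(4)=8, a(5)=13, a(6)=21, a(7)=34, a(8)=55, a(9)=89, a(10)=144, a(11)=233, a(12)=377, a(13)=610, a(14)=987, a(15)=1597, a(16)=2584, a(17)=4181, a(18)=6765, a(19)=10946, a(20)=17711, a(21)=28657, a(22)=46368, a(23)=75025, a(24)=121393.

Final answer: 121393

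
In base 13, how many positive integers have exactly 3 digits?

These are the integers in [13^2, 13^3), so the count is 13^3 - 13^2 = 12 x 13^2.

Final answer: 2028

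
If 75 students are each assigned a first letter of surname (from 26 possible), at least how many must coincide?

There are 26 possible values for first letter of surname. With 75 students and 26 categories, by pigeonhole: ceiling(75/26).

Final answer: 3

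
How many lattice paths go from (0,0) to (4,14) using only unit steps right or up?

Each path has 4 right steps and 14 up steps in some order (18 steps total).
Choose which 14 of the 18 steps are up: C(18,14).

Final answer: C(18,14) = 3060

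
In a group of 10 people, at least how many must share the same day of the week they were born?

There are 7 possible values for day of the week they were born. With 10 people and 7 categories, by pigeonhole: ceiling(10/7).

Final answer: 2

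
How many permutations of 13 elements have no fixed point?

D(n) = (n-1)(D(n-1) + D(n-2)), D(0)=1, D(1)=0.
D(2) = 1 x (0 + 1) = 1
D(3) = 2 x (1 + 0) = 2
D(4) = 3 x (2 + 1) = 9
D(5) = 4 x (9 + 2) = 44
D(6) = 5 x (44 + 9) = 265
D(7) = 6 x (265 + 44) = 1854
D(8) = 7 x (1854 + 265) = 14833
D(9) = 8 x (14833 + 1854) = 133496
D(10) = 9 x (133496 + 14833) = 1334961
D(11) = 10 x (1334961 + 133496) = 14684570
D(12) = 11 x (14684570 + 1334961) = 176214841
D(13) = 12 x (D(12) + D(11)) = 12 x (176214841 + 14684570)

Final answer: D(13) = 2290792932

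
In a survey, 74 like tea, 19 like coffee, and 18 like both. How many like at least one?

|A union B| = |A| + |B| - |A intersect B| = 74 + 19 - 18.

Final answer: 75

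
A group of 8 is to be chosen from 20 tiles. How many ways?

C(20,8) = 20!/(8! x (20-8)!).

Final answer: C(20,8) = 125970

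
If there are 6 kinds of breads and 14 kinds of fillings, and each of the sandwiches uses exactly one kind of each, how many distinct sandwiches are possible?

By the multiplication principle: 6 x 14.

Final answer: 84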